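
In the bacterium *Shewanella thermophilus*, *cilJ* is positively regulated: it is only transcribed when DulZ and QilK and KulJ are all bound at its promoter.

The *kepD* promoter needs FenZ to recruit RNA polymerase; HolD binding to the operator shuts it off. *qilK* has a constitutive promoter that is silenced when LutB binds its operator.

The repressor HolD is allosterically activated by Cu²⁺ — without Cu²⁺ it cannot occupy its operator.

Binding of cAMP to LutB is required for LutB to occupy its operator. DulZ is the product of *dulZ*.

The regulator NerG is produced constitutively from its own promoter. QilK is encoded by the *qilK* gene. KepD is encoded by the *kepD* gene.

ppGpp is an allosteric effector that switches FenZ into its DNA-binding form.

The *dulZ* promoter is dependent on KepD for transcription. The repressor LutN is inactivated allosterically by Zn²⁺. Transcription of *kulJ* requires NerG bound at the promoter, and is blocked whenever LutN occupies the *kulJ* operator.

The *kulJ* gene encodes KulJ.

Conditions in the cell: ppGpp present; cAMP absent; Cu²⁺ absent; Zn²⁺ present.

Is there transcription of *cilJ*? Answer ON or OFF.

ppGpp is present, so FenZ is active.
Cu²⁺ is absent, so HolD is inactive.
No repressor is bound and FenZ is active, so *kepD* is transcribed.
So KepD is produced and active.
No repressor is bound and KepD is active, so *dulZ* is transcribed.
So DulZ is produced and active.
cAMP is absent, so LutB is inactive.
With no repressor bound, *qilK* is transcribed.
So QilK is produced and active.
NerG is produced constitutively and is active.
Zn²⁺ is present, so LutN is inactive.
No repressor is bound and NerG is active, so *kulJ* is transcribed.
So KulJ is produced and active.
No repressor is bound and DulZ and QilK and KulJ are active, so *cilJ* is transcribed.

ON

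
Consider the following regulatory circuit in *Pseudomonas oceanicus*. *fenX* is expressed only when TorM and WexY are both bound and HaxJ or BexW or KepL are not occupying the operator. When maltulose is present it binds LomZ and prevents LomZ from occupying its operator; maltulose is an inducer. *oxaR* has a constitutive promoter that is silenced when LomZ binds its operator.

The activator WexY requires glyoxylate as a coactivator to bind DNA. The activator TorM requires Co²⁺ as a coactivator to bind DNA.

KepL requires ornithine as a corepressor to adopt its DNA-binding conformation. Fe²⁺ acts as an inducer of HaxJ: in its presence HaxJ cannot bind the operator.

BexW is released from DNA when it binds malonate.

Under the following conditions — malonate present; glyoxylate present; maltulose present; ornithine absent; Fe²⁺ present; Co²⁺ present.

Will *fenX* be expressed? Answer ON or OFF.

ON

Fe²⁺ is present, so HaxJ is inactive.
Co²⁺ is present, so TorM is active.
Malonate is present, so BexW is inactive.
Glyoxylate is present, so WexY is active.
Ornithine is absent, so KepL is inactive.
No repressor is bound and TorM and WexY are active, so *fenX* is transcribed.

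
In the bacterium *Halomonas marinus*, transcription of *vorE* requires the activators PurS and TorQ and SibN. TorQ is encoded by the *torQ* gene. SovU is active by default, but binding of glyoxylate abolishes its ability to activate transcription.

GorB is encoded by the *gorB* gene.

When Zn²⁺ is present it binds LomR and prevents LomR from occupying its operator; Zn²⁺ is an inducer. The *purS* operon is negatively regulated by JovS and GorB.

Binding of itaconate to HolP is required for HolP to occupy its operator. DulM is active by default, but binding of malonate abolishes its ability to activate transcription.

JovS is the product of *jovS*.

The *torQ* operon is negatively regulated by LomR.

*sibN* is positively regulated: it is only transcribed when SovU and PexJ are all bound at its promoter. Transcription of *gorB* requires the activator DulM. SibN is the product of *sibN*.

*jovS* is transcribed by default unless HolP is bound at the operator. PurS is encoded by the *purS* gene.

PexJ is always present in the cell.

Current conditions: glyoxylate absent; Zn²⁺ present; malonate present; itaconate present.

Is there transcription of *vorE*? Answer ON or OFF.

ON

Itaconate is present, so HolP is active.
With repressor HolP bound, *jovS* is not transcribed.
So JovS is not produced.
Malonate is present, so DulM is inactive.
Required activator DulM is absent, so *gorB* is not transcribed.
So GorB is not produced.
With no repressor bound, *purS* is transcribed.
So PurS is produced and active.
Zn²⁺ is present, so LomR is inactive.
With no repressor bound, *torQ* is transcribed.
So TorQ is produced and active.
Glyoxylate is absent, so SovU is active.
PexJ is produced constitutively and is active.
No repressor is bound and SovU and PexJ are active, so *sibN* is transcribed.
So SibN is produced and active.
No repressor is bound and PurS and TorQ and SibN are active, so *vorE* is transcribed.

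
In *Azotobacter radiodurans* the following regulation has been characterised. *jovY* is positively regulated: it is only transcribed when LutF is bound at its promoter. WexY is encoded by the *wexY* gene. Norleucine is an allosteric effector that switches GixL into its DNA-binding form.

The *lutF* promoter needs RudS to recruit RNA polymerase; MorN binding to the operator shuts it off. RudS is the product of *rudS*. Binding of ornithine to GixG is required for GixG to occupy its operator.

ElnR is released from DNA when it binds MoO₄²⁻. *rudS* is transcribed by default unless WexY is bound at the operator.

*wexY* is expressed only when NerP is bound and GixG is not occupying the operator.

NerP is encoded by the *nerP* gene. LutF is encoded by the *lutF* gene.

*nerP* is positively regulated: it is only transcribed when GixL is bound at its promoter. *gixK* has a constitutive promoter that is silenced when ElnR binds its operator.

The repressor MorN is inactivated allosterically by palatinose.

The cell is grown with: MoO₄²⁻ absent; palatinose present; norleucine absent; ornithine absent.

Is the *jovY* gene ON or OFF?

Norleucine is absent, so GixL is inactive.
Required activator GixL is absent, so *nerP* is not transcribed.
So NerP is not produced.
Ornithine is absent, so GixG is inactive.
Required activator NerP is absent, so *wexY* is not transcribed.
So WexY is not produced.
With no repressor bound, *rudS* is transcribed.
So RudS is produced and active.
Palatinose is present, so MorN is inactive.
No repressor is bound and RudS is active, so *lutF* is transcribed.
So LutF is produced and active.
No repressor is bound and LutF is active, so *jovY* is transcribed.

ON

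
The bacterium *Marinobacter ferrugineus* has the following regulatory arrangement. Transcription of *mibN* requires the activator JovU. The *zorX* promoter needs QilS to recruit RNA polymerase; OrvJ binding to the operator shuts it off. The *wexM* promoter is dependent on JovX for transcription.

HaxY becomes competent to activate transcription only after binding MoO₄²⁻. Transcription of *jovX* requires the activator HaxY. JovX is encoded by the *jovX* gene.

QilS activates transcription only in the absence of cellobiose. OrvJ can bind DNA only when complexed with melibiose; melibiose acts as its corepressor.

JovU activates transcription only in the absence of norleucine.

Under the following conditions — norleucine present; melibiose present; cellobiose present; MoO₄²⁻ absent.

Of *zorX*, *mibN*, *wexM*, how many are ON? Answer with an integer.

Cellobiose is present, so QilS is inactive.
Melibiose is present, so OrvJ is active.
With repressor OrvJ bound, *zorX* is not transcribed.
→ *zorX* is OFF.
Norleucine is present, so JovU is inactive.
Required activator JovU is absent, so *mibN* is not transcribed.
→ *mibN* is OFF.
MoO₄²⁻ is absent, so HaxY is inactive.
Required activator HaxY is absent, so *jovX* is not transcribed.
So JovX is not produced.
Required activator JovX is absent, so *wexM* is not transcribed.
→ *wexM* is OFF.
0 of the 3 genes are transcribed.

0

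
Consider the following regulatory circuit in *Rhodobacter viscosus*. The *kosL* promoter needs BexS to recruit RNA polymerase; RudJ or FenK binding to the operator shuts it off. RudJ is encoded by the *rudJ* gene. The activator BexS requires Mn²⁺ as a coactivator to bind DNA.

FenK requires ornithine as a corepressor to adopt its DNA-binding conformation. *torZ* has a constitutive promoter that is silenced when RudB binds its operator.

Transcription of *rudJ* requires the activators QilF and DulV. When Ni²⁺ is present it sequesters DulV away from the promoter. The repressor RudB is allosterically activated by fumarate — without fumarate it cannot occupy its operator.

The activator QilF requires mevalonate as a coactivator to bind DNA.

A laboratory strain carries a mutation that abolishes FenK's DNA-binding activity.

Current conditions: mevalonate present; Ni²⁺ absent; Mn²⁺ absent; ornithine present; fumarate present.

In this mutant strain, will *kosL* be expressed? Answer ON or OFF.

OFF

Mevalonate is present, so QilF is active.
Ni²⁺ is absent, so DulV is active.
No repressor is bound and QilF and DulV are active, so *rudJ* is transcribed.
So RudJ is produced and active.
FenK is non-functional in this strain, so it has no effect.
Mn²⁺ is absent, so BexS is inactive.
With repressor RudJ bound, *kosL* is not transcribed.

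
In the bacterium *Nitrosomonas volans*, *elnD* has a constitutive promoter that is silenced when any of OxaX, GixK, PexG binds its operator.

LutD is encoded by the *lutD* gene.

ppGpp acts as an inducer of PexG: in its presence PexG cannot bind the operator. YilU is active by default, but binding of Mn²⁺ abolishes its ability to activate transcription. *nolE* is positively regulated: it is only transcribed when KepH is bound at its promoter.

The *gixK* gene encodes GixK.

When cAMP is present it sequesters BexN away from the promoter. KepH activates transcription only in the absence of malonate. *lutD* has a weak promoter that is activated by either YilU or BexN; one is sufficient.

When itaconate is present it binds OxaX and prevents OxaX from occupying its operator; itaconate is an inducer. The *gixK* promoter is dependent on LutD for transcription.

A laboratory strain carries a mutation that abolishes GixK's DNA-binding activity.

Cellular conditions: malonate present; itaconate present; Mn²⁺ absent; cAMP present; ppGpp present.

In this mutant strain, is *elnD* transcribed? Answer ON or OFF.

Itaconate is present, so OxaX is inactive.
GixK is non-functional in this strain, so it has no effect.
ppGpp is present, so PexG is inactive.
With no repressor bound, *elnD* is transcribed.

ON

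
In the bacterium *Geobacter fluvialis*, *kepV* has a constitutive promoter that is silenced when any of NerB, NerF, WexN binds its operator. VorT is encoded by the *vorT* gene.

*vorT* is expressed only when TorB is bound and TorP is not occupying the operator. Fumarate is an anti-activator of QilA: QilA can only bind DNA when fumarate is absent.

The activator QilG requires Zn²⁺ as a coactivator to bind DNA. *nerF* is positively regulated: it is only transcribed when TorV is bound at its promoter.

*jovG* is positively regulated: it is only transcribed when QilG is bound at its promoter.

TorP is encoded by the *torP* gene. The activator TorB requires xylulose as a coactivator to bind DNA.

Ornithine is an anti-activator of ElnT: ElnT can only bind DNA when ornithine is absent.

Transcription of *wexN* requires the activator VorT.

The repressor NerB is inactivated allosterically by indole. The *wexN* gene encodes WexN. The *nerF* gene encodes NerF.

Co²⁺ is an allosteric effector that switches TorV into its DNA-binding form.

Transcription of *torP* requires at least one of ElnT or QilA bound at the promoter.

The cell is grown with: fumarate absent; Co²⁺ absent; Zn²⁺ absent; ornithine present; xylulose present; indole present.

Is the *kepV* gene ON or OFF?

Indole is present, so NerB is inactive.
Co²⁺ is absent, so TorV is inactive.
Required activator TorV is absent, so *nerF* is not transcribed.
So NerF is not produced.
Xylulose is present, so TorB is active.
Ornithine is present, so ElnT is inactive.
Fumarate is absent, so QilA is active.
Activator QilA is present, so *torP* is transcribed.
So TorP is produced and active.
With repressor TorP bound, *vorT* is not transcribed.
So VorT is not produced.
Required activator VorT is absent, so *wexN* is not transcribed.
So WexN is not produced.
With no repressor bound, *kepV* is transcribed.

ON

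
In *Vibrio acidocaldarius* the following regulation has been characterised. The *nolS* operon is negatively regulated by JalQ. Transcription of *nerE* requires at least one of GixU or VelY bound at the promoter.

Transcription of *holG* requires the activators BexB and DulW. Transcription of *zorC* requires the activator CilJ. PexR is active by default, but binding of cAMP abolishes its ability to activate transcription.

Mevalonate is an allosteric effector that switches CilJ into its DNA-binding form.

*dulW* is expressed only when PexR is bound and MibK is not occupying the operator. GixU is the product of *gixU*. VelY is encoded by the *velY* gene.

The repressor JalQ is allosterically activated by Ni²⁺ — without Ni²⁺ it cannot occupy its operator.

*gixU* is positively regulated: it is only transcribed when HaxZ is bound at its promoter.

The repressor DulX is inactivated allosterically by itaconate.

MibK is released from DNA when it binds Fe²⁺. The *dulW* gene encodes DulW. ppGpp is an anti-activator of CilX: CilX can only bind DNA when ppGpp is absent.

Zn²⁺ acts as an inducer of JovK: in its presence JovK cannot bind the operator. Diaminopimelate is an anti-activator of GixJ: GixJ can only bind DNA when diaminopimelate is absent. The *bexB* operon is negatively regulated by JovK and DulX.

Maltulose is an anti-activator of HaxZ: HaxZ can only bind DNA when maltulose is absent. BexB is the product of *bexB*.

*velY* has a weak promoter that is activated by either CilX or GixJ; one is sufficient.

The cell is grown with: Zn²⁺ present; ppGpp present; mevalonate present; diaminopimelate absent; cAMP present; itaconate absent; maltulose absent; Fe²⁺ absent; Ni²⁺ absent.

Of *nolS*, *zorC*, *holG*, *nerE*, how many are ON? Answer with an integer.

Ni²⁺ is absent, so JalQ is inactive.
With no repressor bound, *nolS* is transcribed.
→ *nolS* is ON.
Mevalonate is present, so CilJ is active.
No repressor is bound and CilJ is active, so *zorC* is transcribed.
→ *zorC* is ON.
Zn²⁺ is present, so JovK is inactive.
Itaconate is absent, so DulX is active.
With repressor DulX bound, *bexB* is not transcribed.
So BexB is not produced.
Fe²⁺ is absent, so MibK is active.
cAMP is present, so PexR is inactive.
With repressor MibK bound, *dulW* is not transcribed.
So DulW is not produced.
Required activator BexB is absent, so *holG* is not transcribed.
→ *holG* is OFF.
Maltulose is absent, so HaxZ is active.
No repressor is bound and HaxZ is active, so *gixU* is transcribed.
So GixU is produced and active.
ppGpp is present, so CilX is inactive.
Diaminopimelate is absent, so GixJ is active.
Activator GixJ is present, so *velY* is transcribed.
So VelY is produced and active.
Activator GixU is present, so *nerE* is transcribed.
→ *nerE* is ON.
3 of the 4 genes are transcribed.

3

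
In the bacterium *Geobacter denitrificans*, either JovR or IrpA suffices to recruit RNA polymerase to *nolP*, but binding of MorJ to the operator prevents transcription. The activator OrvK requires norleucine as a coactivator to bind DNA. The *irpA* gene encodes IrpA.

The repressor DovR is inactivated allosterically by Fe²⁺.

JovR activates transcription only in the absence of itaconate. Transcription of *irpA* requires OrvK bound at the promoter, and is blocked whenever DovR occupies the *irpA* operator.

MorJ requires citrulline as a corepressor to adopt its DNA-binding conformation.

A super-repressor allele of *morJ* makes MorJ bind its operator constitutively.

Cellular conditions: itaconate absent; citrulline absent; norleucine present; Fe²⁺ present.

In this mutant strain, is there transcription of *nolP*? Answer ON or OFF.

Itaconate is absent, so JovR is active.
Norleucine is present, so OrvK is active.
Fe²⁺ is present, so DovR is inactive.
No repressor is bound and OrvK is active, so *irpA* is transcribed.
So IrpA is produced and active.
MorJ is constitutively active in this strain.
With repressor MorJ bound, *nolP* is not transcribed.

OFF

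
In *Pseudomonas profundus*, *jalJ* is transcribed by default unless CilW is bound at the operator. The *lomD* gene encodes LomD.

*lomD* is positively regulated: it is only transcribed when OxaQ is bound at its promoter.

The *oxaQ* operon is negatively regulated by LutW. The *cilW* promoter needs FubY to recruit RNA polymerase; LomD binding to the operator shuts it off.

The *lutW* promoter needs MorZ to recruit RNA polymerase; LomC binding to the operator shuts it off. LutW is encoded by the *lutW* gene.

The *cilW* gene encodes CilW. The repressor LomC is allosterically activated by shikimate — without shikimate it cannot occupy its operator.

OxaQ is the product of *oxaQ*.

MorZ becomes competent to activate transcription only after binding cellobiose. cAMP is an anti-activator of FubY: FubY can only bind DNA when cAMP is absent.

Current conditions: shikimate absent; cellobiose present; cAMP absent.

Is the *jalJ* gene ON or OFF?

Cellobiose is present, so MorZ is active.
Shikimate is absent, so LomC is inactive.
No repressor is bound and MorZ is active, so *lutW* is transcribed.
So LutW is produced and active.
With repressor LutW bound, *oxaQ* is not transcribed.
So OxaQ is not produced.
Required activator OxaQ is absent, so *lomD* is not transcribed.
So LomD is not produced.
cAMP is absent, so FubY is active.
No repressor is bound and FubY is active, so *cilW* is transcribed.
So CilW is produced and active.
With repressor CilW bound, *jalJ* is not transcribed.

OFF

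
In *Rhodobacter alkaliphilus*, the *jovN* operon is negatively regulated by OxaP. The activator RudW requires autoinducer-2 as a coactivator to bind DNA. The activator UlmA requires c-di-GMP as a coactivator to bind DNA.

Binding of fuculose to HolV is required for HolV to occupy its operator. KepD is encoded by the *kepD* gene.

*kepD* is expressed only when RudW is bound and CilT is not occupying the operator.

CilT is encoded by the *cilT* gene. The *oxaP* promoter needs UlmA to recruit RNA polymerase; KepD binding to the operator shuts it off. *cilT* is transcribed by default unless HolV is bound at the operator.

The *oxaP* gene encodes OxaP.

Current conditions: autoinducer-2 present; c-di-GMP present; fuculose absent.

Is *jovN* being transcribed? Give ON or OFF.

Fuculose is absent, so HolV is inactive.
With no repressor bound, *cilT* is transcribed.
So CilT is produced and active.
Autoinducer-2 is present, so RudW is active.
With repressor CilT bound, *kepD* is not transcribed.
So KepD is not produced.
c-di-GMP is present, so UlmA is active.
No repressor is bound and UlmA is active, so *oxaP* is transcribed.
So OxaP is produced and active.
With repressor OxaP bound, *jovN* is not transcribed.

OFF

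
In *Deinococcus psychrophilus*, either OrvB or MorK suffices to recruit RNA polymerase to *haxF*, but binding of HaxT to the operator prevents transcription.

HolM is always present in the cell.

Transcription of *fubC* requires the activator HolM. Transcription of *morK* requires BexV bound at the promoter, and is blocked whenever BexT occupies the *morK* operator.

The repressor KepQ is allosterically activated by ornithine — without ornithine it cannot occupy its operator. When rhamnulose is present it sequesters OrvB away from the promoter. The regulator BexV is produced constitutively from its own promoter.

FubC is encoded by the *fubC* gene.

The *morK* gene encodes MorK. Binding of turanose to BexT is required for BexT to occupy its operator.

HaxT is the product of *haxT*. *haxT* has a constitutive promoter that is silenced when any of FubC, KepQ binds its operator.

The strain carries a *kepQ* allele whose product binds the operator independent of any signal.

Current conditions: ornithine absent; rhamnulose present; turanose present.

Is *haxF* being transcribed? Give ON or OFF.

OFF

Rhamnulose is present, so OrvB is inactive.
HolM is produced constitutively and is active.
No repressor is bound and HolM is active, so *fubC* is transcribed.
So FubC is produced and active.
KepQ is constitutively active in this strain.
With repressor FubC bound, *haxT* is not transcribed.
So HaxT is not produced.
Turanose is present, so BexT is active.
BexV is produced constitutively and is active.
With repressor BexT bound, *morK* is not transcribed.
So MorK is not produced.
No activator is available at the *haxF* promoter, so *haxF* is not transcribed.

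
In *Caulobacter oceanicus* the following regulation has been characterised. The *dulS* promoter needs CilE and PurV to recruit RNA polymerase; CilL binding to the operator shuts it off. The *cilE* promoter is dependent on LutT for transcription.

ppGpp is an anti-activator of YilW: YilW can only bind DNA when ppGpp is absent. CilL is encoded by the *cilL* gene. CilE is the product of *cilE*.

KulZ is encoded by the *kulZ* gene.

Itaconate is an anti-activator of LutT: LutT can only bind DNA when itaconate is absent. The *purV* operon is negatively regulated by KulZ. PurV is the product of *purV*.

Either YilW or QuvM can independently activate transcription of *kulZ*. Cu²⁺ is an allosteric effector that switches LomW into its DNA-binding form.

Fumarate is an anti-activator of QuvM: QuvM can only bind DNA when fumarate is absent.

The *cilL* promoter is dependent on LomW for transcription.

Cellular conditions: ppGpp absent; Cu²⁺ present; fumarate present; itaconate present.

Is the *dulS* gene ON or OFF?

OFF

Cu²⁺ is present, so LomW is active.
No repressor is bound and LomW is active, so *cilL* is transcribed.
So CilL is produced and active.
Itaconate is present, so LutT is inactive.
Required activator LutT is absent, so *cilE* is not transcribed.
So CilE is not produced.
ppGpp is absent, so YilW is active.
Fumarate is present, so QuvM is inactive.
Activator YilW is present, so *kulZ* is transcribed.
So KulZ is produced and active.
With repressor KulZ bound, *purV* is not transcribed.
So PurV is not produced.
With repressor CilL bound, *dulS* is not transcribed.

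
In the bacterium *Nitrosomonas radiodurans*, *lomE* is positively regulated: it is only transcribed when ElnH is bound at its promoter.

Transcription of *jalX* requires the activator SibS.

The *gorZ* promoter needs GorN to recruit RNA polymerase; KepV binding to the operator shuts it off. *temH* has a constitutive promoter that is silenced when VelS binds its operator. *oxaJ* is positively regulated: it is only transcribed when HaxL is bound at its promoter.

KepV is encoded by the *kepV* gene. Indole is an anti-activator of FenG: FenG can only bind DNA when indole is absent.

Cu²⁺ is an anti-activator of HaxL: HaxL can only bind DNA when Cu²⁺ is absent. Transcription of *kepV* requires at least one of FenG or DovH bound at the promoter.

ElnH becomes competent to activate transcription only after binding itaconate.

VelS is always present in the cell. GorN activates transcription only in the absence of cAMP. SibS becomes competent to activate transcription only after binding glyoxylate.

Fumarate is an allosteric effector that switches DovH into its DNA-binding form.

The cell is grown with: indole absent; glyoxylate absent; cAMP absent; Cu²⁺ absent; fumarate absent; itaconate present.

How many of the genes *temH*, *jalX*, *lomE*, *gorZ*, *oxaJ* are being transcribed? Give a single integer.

2

VelS is produced constitutively and is active.
With repressor VelS bound, *temH* is not transcribed.
→ *temH* is OFF.
Glyoxylate is absent, so SibS is inactive.
Required activator SibS is absent, so *jalX* is not transcribed.
→ *jalX* is OFF.
Itaconate is present, so ElnH is active.
No repressor is bound and ElnH is active, so *lomE* is transcribed.
→ *lomE* is ON.
cAMP is absent, so GorN is active.
Indole is absent, so FenG is active.
Fumarate is absent, so DovH is inactive.
Activator FenG is present, so *kepV* is transcribed.
So KepV is produced and active.
With repressor KepV bound, *gorZ* is not transcribed.
→ *gorZ* is OFF.
Cu²⁺ is absent, so HaxL is active.
No repressor is bound and HaxL is active, so *oxaJ* is transcribed.
→ *oxaJ* is ON.
2 of the 5 genes are transcribed.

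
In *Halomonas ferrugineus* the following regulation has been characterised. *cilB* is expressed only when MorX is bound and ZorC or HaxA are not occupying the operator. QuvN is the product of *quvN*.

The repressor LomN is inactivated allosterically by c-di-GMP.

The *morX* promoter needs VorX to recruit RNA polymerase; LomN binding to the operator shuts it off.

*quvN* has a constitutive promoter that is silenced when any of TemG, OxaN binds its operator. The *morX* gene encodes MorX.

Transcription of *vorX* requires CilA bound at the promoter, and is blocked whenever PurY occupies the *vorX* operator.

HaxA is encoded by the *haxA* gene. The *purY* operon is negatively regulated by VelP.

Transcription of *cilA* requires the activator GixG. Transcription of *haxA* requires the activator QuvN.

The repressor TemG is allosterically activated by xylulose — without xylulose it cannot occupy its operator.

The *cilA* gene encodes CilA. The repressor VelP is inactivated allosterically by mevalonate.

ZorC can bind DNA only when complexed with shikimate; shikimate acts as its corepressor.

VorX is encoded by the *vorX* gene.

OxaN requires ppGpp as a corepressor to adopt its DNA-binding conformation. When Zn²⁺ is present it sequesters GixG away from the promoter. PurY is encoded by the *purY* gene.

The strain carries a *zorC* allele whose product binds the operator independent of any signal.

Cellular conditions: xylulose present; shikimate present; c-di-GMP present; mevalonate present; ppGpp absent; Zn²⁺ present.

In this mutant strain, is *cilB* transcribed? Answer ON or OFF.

OFF

Zn²⁺ is present, so GixG is inactive.
Required activator GixG is absent, so *cilA* is not transcribed.
So CilA is not produced.
Mevalonate is present, so VelP is inactive.
With no repressor bound, *purY* is transcribed.
So PurY is produced and active.
With repressor PurY bound, *vorX* is not transcribed.
So VorX is not produced.
c-di-GMP is present, so LomN is inactive.
Required activator VorX is absent, so *morX* is not transcribed.
So MorX is not produced.
ZorC is constitutively active in this strain.
Xylulose is present, so TemG is active.
ppGpp is absent, so OxaN is inactive.
With repressor TemG bound, *quvN* is not transcribed.
So QuvN is not produced.
Required activator QuvN is absent, so *haxA* is not transcribed.
So HaxA is not produced.
With repressor ZorC bound, *cilB* is not transcribed.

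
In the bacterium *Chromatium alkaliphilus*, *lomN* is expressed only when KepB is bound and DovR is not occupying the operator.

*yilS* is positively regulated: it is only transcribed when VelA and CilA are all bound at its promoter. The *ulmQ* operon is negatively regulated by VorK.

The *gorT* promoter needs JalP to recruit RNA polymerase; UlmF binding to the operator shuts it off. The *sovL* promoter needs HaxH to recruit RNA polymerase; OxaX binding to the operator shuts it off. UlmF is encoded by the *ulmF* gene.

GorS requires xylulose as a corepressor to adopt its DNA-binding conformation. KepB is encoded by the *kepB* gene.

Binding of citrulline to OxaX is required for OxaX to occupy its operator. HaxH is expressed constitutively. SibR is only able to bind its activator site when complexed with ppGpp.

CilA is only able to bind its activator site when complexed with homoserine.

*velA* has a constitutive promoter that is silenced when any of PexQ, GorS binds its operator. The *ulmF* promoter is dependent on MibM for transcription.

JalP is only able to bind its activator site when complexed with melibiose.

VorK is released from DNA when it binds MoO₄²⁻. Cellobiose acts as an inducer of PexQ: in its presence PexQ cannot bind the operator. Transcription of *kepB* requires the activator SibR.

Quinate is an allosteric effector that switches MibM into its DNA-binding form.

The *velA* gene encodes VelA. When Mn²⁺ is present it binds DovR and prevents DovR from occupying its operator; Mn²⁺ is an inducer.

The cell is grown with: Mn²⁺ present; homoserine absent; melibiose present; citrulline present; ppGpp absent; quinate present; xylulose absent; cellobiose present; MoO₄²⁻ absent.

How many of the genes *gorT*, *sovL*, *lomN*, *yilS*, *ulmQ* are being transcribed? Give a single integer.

0

Quinate is present, so MibM is active.
No repressor is bound and MibM is active, so *ulmF* is transcribed.
So UlmF is produced and active.
Melibiose is present, so JalP is active.
With repressor UlmF bound, *gorT* is not transcribed.
→ *gorT* is OFF.
HaxH is produced constitutively and is active.
Citrulline is present, so OxaX is active.
With repressor OxaX bound, *sovL* is not transcribed.
→ *sovL* is OFF.
Mn²⁺ is present, so DovR is inactive.
ppGpp is absent, so SibR is inactive.
Required activator SibR is absent, so *kepB* is not transcribed.
So KepB is not produced.
Required activator KepB is absent, so *lomN* is not transcribed.
→ *lomN* is OFF.
Cellobiose is present, so PexQ is inactive.
Xylulose is absent, so GorS is inactive.
With no repressor bound, *velA* is transcribed.
So VelA is produced and active.
Homoserine is absent, so CilA is inactive.
Required activator CilA is absent, so *yilS* is not transcribed.
→ *yilS* is OFF.
MoO₄²⁻ is absent, so VorK is active.
With repressor VorK bound, *ulmQ* is not transcribed.
→ *ulmQ* is OFF.
0 of the 5 genes are transcribed.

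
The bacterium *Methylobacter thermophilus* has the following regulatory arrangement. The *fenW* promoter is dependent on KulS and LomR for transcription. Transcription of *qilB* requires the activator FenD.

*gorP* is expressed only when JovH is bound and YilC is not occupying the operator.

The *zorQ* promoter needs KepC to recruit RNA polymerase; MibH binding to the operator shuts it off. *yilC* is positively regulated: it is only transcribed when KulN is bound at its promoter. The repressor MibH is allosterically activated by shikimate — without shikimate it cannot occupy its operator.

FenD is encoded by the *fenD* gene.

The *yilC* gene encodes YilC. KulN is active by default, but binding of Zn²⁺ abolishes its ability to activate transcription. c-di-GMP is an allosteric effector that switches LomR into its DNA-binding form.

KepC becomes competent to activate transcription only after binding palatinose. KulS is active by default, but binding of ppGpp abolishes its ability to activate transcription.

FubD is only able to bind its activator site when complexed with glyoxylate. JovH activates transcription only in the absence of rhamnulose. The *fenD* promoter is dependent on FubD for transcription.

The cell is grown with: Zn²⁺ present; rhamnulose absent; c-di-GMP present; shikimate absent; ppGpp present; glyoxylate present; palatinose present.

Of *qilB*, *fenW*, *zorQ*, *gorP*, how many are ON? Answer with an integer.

Glyoxylate is present, so FubD is active.
No repressor is bound and FubD is active, so *fenD* is transcribed.
So FenD is produced and active.
No repressor is bound and FenD is active, so *qilB* is transcribed.
→ *qilB* is ON.
ppGpp is present, so KulS is inactive.
c-di-GMP is present, so LomR is active.
Required activator KulS is absent, so *fenW* is not transcribed.
→ *fenW* is OFF.
Shikimate is absent, so MibH is inactive.
Palatinose is present, so KepC is active.
No repressor is bound and KepC is active, so *zorQ* is transcribed.
→ *zorQ* is ON.
Zn²⁺ is present, so KulN is inactive.
Required activator KulN is absent, so *yilC* is not transcribed.
So YilC is not produced.
Rhamnulose is absent, so JovH is active.
No repressor is bound and JovH is active, so *gorP* is transcribed.
→ *gorP* is ON.
3 of the 4 genes are transcribed.

3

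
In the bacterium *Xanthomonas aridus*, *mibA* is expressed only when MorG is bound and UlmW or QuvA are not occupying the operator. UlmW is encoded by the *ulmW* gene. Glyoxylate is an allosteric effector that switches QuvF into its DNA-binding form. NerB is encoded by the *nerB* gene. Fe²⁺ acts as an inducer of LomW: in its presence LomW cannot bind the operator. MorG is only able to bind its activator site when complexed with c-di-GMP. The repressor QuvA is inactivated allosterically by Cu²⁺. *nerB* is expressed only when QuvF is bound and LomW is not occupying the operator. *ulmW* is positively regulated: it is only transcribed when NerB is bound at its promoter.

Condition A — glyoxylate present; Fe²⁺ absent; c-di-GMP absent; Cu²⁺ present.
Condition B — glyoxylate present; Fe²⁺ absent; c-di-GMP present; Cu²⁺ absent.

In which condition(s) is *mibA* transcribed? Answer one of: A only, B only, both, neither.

neither

Condition A:
Glyoxylate is present, so QuvF is active.
Fe²⁺ is absent, so LomW is active.
With repressor LomW bound, *nerB* is not transcribed.
So NerB is not produced.
Required activator NerB is absent, so *ulmW* is not transcribed.
So UlmW is not produced.
c-di-GMP is absent, so MorG is inactive.
Cu²⁺ is present, so QuvA is inactive.
Required activator MorG is absent, so *mibA* is not transcribed.
→ *mibA* is OFF in A.
Condition B:
Glyoxylate is present, so QuvF is active.
Fe²⁺ is absent, so LomW is active.
With repressor LomW bound, *nerB* is not transcribed.
So NerB is not produced.
Required activator NerB is absent, so *ulmW* is not transcribed.
So UlmW is not produced.
c-di-GMP is present, so MorG is active.
Cu²⁺ is absent, so QuvA is active.
With repressor QuvA bound, *mibA* is not transcribed.
→ *mibA* is OFF in B.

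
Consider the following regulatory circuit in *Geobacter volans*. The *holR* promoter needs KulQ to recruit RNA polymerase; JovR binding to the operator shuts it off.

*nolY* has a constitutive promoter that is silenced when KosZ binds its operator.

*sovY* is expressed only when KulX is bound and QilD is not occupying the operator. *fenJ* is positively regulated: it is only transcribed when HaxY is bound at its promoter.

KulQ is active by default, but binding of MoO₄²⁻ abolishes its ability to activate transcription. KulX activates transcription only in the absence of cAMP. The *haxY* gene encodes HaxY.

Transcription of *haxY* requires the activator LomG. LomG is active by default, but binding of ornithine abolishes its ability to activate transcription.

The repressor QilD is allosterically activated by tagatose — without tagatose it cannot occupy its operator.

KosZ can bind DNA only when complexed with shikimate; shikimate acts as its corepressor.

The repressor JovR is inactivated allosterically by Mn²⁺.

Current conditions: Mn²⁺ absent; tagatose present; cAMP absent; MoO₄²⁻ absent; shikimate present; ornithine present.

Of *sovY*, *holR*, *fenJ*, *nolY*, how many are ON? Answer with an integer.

Tagatose is present, so QilD is active.
cAMP is absent, so KulX is active.
With repressor QilD bound, *sovY* is not transcribed.
→ *sovY* is OFF.
MoO₄²⁻ is absent, so KulQ is active.
Mn²⁺ is absent, so JovR is active.
With repressor JovR bound, *holR* is not transcribed.
→ *holR* is OFF.
Ornithine is present, so LomG is inactive.
Required activator LomG is absent, so *haxY* is not transcribed.
So HaxY is not produced.
Required activator HaxY is absent, so *fenJ* is not transcribed.
→ *fenJ* is OFF.
Shikimate is present, so KosZ is active.
With repressor KosZ bound, *nolY* is not transcribed.
→ *nolY* is OFF.
0 of the 4 genes are transcribed.

0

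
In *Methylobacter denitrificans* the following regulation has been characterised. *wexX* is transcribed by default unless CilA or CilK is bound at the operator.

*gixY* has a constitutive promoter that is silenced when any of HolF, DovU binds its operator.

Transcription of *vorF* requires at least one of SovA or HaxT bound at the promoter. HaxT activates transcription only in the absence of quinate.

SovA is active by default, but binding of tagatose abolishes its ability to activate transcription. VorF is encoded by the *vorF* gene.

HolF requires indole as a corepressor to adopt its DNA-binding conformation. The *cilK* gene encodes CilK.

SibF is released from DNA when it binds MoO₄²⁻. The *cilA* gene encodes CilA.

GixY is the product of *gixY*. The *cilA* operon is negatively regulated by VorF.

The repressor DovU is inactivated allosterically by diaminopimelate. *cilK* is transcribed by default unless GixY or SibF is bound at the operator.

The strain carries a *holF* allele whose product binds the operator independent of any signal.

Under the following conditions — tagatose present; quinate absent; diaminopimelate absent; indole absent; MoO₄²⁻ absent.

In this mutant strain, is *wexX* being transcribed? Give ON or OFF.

ON

Tagatose is present, so SovA is inactive.
Quinate is absent, so HaxT is active.
Activator HaxT is present, so *vorF* is transcribed.
So VorF is produced and active.
With repressor VorF bound, *cilA* is not transcribed.
So CilA is not produced.
HolF is constitutively active in this strain.
Diaminopimelate is absent, so DovU is active.
With repressor HolF bound, *gixY* is not transcribed.
So GixY is not produced.
MoO₄²⁻ is absent, so SibF is active.
With repressor SibF bound, *cilK* is not transcribed.
So CilK is not produced.
With no repressor bound, *wexX* is transcribed.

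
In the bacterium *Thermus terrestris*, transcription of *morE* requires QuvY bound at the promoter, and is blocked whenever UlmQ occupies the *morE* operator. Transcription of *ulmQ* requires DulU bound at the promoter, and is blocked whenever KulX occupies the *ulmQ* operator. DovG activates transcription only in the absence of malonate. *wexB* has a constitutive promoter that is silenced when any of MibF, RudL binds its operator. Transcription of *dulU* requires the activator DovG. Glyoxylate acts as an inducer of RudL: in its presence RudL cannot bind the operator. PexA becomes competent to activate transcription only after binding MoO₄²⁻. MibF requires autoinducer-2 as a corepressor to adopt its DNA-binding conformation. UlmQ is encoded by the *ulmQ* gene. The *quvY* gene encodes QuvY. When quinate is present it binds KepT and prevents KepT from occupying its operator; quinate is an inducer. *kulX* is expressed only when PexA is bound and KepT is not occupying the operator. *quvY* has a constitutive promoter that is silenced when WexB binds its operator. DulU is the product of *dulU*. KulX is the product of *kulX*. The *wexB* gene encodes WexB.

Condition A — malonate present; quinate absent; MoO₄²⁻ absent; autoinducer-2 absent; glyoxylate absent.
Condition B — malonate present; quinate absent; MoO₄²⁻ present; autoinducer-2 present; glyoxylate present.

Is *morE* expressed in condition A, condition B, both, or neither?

Condition A:
Malonate is present, so DovG is inactive.
Required activator DovG is absent, so *dulU* is not transcribed.
So DulU is not produced.
Quinate is absent, so KepT is active.
MoO₄²⁻ is absent, so PexA is inactive.
With repressor KepT bound, *kulX* is not transcribed.
So KulX is not produced.
Required activator DulU is absent, so *ulmQ* is not transcribed.
So UlmQ is not produced.
Autoinducer-2 is absent, so MibF is inactive.
Glyoxylate is absent, so RudL is active.
With repressor RudL bound, *wexB* is not transcribed.
So WexB is not produced.
With no repressor bound, *quvY* is transcribed.
So QuvY is produced and active.
No repressor is bound and QuvY is active, so *morE* is transcribed.
→ *morE* is ON in A.
Condition B:
Malonate is present, so DovG is inactive.
Required activator DovG is absent, so *dulU* is not transcribed.
So DulU is not produced.
Quinate is absent, so KepT is active.
MoO₄²⁻ is present, so PexA is active.
With repressor KepT bound, *kulX* is not transcribed.
So KulX is not produced.
Required activator DulU is absent, so *ulmQ* is not transcribed.
So UlmQ is not produced.
Autoinducer-2 is present, so MibF is active.
Glyoxylate is present, so RudL is inactive.
With repressor MibF bound, *wexB* is not transcribed.
So WexB is not produced.
With no repressor bound, *quvY* is transcribed.
So QuvY is produced and active.
No repressor is bound and QuvY is active, so *morE* is transcribed.
→ *morE* is ON in B.

both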